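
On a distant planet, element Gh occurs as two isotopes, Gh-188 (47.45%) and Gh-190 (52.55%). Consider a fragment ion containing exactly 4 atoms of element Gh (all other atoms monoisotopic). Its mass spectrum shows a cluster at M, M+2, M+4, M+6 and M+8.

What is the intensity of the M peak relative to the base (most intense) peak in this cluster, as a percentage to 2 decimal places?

13.59%

(0.4745 + 0.5255)^4 gives M 0.0507, M+2 0.2246, M+4 0.3731, M+6 0.2754, M+8 0.0763; the largest is M+4.
P(M+4) = C(4,2) × 0.4745^2 × 0.5255^2 = 6 × 0.22515025 × 0.27615025 = 0.373052 (base)
P(M) = C(4,0) × 0.4745^4 × 0.5255^0 = 1 × 0.05069264 × 1.0000 = 0.050693
Relative intensity = 0.050693 / 0.373052 × 100 = 13.59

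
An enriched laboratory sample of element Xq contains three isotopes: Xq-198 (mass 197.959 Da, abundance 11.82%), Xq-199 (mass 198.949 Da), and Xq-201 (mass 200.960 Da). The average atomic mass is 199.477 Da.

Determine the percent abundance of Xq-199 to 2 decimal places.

Let x and y be the fractions of Xq-199 and Xq-201. Then x + y = 1 − 0.1182 = 0.8818 and 198.949x + 200.960y = 199.477 − 0.1182×197.959 = 176.0782462.
Substituting: 198.949x + 200.960(0.8818 − x) = 176.0782462
(198.949 − 200.960)x = -1.1282818  ⇒  x = 0.56106, y = 0.32074
Xq-199: 56.11%, Xq-201: 32.07%.

56.11%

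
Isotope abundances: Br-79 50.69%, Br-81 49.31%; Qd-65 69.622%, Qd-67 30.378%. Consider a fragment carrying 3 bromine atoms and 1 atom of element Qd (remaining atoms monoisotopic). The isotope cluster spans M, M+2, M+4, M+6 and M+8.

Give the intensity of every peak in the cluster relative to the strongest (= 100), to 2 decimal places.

Bromine pattern (n=3): 0.13024674 : 0.3801026 : 0.36975457 : 0.11989609
Element Qd pattern (n=1): 0.69622 : 0.30378
Convolve the two distributions (both contribute in 2-u steps):
  M: 0.13024674×0.69622 = 0.090680
  M+2: 0.13024674×0.30378 + 0.3801026×0.69622 = 0.304201
  M+4: 0.3801026×0.30378 + 0.36975457×0.69622 = 0.372898
  M+6: 0.36975457×0.30378 + 0.11989609×0.69622 = 0.195798
  M+8: 0.11989609×0.30378 = 0.036422
Scale to base peak (0.372898) = 100: 24.32 : 81.58 : 100.00 : 52.51 : 9.77

24.32 : 81.58 : 100.00 : 52.51 : 9.77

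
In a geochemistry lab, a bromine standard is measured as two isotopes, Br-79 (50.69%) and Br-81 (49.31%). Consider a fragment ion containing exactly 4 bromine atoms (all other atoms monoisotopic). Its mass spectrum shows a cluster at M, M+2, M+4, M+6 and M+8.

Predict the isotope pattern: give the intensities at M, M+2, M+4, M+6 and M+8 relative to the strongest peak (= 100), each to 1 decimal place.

17.6 : 68.5 : 100.0 : 64.9 : 15.8

The 4 Br atoms are independent, so intensities follow the terms of (0.5069 + 0.4931)^4.
P(M) = 0.5069^4 = 0.066022
P(M+2) = 4 × 0.5069^3 × 0.4931^1 = 0.256899
P(M+4) = 6 × 0.5069^2 × 0.4931^2 = 0.374857
P(M+6) = 4 × 0.5069^1 × 0.4931^3 = 0.243101
P(M+8) = 0.4931^4 = 0.059121
The M+4 peak is largest (0.374857); scaling to 100 gives 17.6 : 68.5 : 100.0 : 64.9 : 15.8.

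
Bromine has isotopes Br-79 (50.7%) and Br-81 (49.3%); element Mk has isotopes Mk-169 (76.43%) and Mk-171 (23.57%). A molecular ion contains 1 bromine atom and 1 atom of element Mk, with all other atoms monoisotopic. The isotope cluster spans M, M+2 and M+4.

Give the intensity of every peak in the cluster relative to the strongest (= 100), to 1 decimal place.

Bromine pattern (n=1): 0.5070 : 0.4930
Element Mk pattern (n=1): 0.7643 : 0.2357
Convolve the two distributions (both contribute in 2-u steps):
  M: 0.5070×0.7643 = 0.387500
  M+2: 0.5070×0.2357 + 0.4930×0.7643 = 0.496300
  M+4: 0.4930×0.2357 = 0.116200
Scale to base peak (0.496300) = 100: 78.1 : 100.0 : 23.4

78.1 : 100.0 : 23.4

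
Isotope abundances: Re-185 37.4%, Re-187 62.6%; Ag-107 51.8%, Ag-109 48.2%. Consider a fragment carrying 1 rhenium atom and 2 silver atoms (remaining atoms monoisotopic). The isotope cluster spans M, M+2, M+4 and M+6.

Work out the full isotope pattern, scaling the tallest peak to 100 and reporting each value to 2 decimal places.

Rhenium pattern (n=1): 0.3740 : 0.6260
Silver pattern (n=2): 0.268324 : 0.499352 : 0.232324
Convolve the two distributions (both contribute in 2-u steps):
  M: 0.3740×0.268324 = 0.100353
  M+2: 0.3740×0.499352 + 0.6260×0.268324 = 0.354728
  M+4: 0.3740×0.232324 + 0.6260×0.499352 = 0.399484
  M+6: 0.6260×0.232324 = 0.145435
Scale to base peak (0.399484) = 100: 25.12 : 88.80 : 100.00 : 36.41

25.12 : 88.80 : 100.00 : 36.41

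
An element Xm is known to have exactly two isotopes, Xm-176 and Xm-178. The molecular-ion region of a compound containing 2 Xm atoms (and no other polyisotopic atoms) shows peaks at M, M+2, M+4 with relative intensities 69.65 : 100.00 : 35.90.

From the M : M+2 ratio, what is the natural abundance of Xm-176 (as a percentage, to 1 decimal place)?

If p is the fraction of Xm that is Xm-176, then I(M+2)/I(M) = [C(2,1)·p^1·(1−p)] / p^2 = 2·(1−p)/p = 100.00/69.65 = 1.4358
(1−p)/p = 1.4358/2 = 0.7179  ⇒  p = 1/(1 + 0.7179) = 0.5821
Xm-176: 58.2%, Xm-178: 41.8%.

58.2%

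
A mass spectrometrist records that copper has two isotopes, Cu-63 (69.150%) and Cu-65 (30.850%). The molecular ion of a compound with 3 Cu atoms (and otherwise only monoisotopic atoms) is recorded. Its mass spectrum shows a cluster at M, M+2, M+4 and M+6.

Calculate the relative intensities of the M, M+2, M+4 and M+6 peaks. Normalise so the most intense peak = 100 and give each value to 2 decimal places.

74.72 : 100.00 : 44.61 : 6.63

The 3 Cu atoms are independent, so intensities follow the terms of (0.69150 + 0.30850)^3.
P(M) = 0.69150^3 = 0.330656
P(M+2) = 3 × 0.69150^2 × 0.30850^1 = 0.442548
P(M+4) = 3 × 0.69150^1 × 0.30850^2 = 0.197435
P(M+6) = 0.30850^3 = 0.029361
The M+2 peak is largest (0.442548); scaling to 100 gives 74.72 : 100.00 : 44.61 : 6.63.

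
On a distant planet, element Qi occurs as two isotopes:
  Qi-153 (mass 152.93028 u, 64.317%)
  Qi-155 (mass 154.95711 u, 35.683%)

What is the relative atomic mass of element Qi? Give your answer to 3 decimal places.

153.654 u

Average mass = Σ (abundance × isotope mass) = 0.64317 × 152.93028 + 0.35683 × 154.95711
= 98.360168 + 55.293346 = 153.653514 u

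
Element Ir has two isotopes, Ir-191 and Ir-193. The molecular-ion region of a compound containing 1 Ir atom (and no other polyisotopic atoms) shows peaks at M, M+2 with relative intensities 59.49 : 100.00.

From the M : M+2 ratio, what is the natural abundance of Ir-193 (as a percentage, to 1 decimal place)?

62.7%

If p is the fraction of Ir that is Ir-191, then I(M+2)/I(M) = [C(1,1)·p^0·(1−p)] / p^1 = 1·(1−p)/p = 100.00/59.49 = 1.6810
(1−p)/p = 1.6810/1 = 1.6810  ⇒  p = 1/(1 + 1.6810) = 0.3730
Ir-191: 37.3%, Ir-193: 62.7%.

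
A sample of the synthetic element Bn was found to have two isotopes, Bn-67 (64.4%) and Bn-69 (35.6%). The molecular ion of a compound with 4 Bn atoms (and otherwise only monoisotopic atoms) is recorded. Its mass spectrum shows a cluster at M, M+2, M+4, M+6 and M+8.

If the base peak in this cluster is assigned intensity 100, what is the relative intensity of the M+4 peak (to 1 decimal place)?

Term probabilities: M 0.1720, M+2 0.3803, M+4 0.3154, M+6 0.1162, M+8 0.0161. Base peak = M+2.
P(M+2) = C(4,1) × 0.644^3 × 0.356^1 = 4 × 0.26708998 × 0.3560 = 0.380336 (base)
P(M+4) = C(4,2) × 0.644^2 × 0.356^2 = 6 × 0.414736 × 0.126736 = 0.315372
Relative intensity = 0.315372 / 0.380336 × 100 = 82.9

82.9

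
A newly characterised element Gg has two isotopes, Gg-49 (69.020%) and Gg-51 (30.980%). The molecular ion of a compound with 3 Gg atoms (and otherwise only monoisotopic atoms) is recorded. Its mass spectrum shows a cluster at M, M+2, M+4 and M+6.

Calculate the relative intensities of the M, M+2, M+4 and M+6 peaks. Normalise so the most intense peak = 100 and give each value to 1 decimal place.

74.3 : 100.0 : 44.9 : 6.7

Expanding (0.69020 + 0.30980)^3:
P(M) = 0.69020^3 = 0.328795
P(M+2) = 3 × 0.69020^2 × 0.30980^1 = 0.442744
P(M+4) = 3 × 0.69020^1 × 0.30980^2 = 0.198728
P(M+6) = 0.30980^3 = 0.029733
The M+2 peak is largest (0.442744); scaling to 100 gives 74.3 : 100.0 : 44.9 : 6.7.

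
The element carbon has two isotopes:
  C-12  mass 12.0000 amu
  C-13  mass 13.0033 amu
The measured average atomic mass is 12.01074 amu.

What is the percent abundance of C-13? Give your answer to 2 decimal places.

Let x be the fractional abundance of C-12; then C-13 has abundance 1 − x.
12.0000·x + 13.0033·(1 − x) = 12.01074
(12.0000 − 13.0033)·x = 12.01074 − 13.0033
x = -0.99256 / -1.0033 = 0.98930 → 98.93% C-12, 1.07% C-13.

1.07%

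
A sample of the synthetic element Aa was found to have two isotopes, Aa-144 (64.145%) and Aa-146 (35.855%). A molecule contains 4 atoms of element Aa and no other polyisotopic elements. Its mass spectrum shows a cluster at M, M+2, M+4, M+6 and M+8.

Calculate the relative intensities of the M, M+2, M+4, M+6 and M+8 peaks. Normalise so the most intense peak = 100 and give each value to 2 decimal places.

The 4 Aa atoms are independent, so intensities follow the terms of (0.64145 + 0.35855)^4.
P(M) = 0.64145^4 = 0.169298
P(M+2) = 4 × 0.64145^3 × 0.35855^1 = 0.378528
P(M+4) = 6 × 0.64145^2 × 0.35855^2 = 0.317378
P(M+6) = 4 × 0.64145^1 × 0.35855^3 = 0.118269
P(M+8) = 0.35855^4 = 0.016527
The M+2 peak is largest (0.378528); scaling to 100 gives 44.73 : 100.00 : 83.85 : 31.24 : 4.37.

44.73 : 100.00 : 83.85 : 31.24 : 4.37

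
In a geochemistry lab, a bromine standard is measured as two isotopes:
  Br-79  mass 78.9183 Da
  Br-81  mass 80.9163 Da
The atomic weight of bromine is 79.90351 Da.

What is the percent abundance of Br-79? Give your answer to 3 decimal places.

Let x be the fractional abundance of Br-79; then Br-81 has abundance 1 − x.
78.9183·x + 80.9163·(1 − x) = 79.90351
(78.9183 − 80.9163)·x = 79.90351 − 80.9163
x = -1.01279 / -1.9980 = 0.50690 → 50.690% Br-79, 49.310% Br-81.

50.690%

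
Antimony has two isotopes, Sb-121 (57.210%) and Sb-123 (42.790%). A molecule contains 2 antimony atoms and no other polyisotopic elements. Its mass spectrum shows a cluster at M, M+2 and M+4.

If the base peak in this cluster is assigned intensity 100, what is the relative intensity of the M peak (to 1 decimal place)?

(0.57210 + 0.42790)^2 gives M 0.3273, M+2 0.4896, M+4 0.1831; the largest is M+2.
P(M+2) = C(2,1) × 0.57210^1 × 0.42790^1 = 2 × 0.5721 × 0.4279 = 0.489603 (base)
P(M) = C(2,0) × 0.57210^2 × 0.42790^0 = 1 × 0.32729841 × 1.0000 = 0.327298
Relative intensity = 0.327298 / 0.489603 × 100 = 66.8

66.8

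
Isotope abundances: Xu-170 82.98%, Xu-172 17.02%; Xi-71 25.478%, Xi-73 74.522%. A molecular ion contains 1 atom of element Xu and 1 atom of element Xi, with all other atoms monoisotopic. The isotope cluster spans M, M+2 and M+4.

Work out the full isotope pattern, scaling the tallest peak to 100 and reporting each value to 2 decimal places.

31.95 : 100.00 : 19.17

Element Xu pattern (n=1): 0.8298 : 0.1702
Element Xi pattern (n=1): 0.25478 : 0.74522
Convolve the two distributions (both contribute in 2-u steps):
  M: 0.8298×0.25478 = 0.211416
  M+2: 0.8298×0.74522 + 0.1702×0.25478 = 0.661747
  M+4: 0.1702×0.74522 = 0.126836
Scale to base peak (0.661747) = 100: 31.95 : 100.00 : 19.17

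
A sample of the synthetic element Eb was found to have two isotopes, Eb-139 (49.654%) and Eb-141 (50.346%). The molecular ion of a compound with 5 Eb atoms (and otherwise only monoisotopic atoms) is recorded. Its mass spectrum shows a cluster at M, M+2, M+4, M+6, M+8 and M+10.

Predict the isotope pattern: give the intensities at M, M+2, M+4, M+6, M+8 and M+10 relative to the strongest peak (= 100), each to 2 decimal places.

The 5 Eb atoms are independent, so intensities follow the terms of (0.49654 + 0.50346)^5.
P(M) = 0.49654^5 = 0.030184
P(M+2) = 5 × 0.49654^4 × 0.50346^1 = 0.153021
P(M+4) = 10 × 0.49654^3 × 0.50346^2 = 0.310308
P(M+6) = 10 × 0.49654^2 × 0.50346^3 = 0.314632
P(M+8) = 5 × 0.49654^1 × 0.50346^4 = 0.159509
P(M+10) = 0.50346^5 = 0.032346
The M+6 peak is largest (0.314632); scaling to 100 gives 9.59 : 48.63 : 98.63 : 100.00 : 50.70 : 10.28.

9.59 : 48.63 : 98.63 : 100.00 : 50.70 : 10.28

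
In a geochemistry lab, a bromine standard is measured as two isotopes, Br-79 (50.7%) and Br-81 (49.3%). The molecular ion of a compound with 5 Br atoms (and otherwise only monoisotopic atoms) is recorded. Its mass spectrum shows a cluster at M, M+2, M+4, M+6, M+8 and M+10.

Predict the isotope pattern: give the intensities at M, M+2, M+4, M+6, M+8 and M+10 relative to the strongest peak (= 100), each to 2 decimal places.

10.58 : 51.42 : 100.00 : 97.24 : 47.28 : 9.19

The 5 Br atoms are independent, so intensities follow the terms of (0.507 + 0.493)^5.
P(M) = 0.507^5 = 0.033500
P(M+2) = 5 × 0.507^4 × 0.493^1 = 0.162873
P(M+4) = 10 × 0.507^3 × 0.493^2 = 0.316751
P(M+6) = 10 × 0.507^2 × 0.493^3 = 0.308004
P(M+8) = 5 × 0.507^1 × 0.493^4 = 0.149750
P(M+10) = 0.493^5 = 0.029123
The M+4 peak is largest (0.316751); scaling to 100 gives 10.58 : 51.42 : 100.00 : 97.24 : 47.28 : 9.19.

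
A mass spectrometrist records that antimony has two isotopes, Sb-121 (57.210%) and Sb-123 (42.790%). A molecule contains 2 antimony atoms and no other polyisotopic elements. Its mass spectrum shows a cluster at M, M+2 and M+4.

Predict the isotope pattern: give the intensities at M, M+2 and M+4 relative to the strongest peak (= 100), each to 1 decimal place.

66.8 : 100.0 : 37.4

Expanding (0.57210 + 0.42790)^2:
P(M) = 0.57210^2 = 0.327298
P(M+2) = 2 × 0.57210^1 × 0.42790^1 = 0.489603
P(M+4) = 0.42790^2 = 0.183098
The M+2 peak is largest (0.489603); scaling to 100 gives 66.8 : 100.0 : 37.4.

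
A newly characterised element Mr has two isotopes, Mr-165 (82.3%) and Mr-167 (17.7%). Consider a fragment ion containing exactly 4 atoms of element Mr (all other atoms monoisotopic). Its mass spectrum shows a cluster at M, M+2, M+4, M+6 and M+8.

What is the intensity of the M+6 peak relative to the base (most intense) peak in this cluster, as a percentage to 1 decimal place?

Term probabilities: M 0.4588, M+2 0.3947, M+4 0.1273, M+6 0.0183, M+8 0.0010. Base peak = M.
P(M) = C(4,0) × 0.823^4 × 0.177^0 = 1 × 0.45877457 × 1.0000 = 0.458775 (base)
P(M+6) = C(4,3) × 0.823^1 × 0.177^3 = 4 × 0.8230 × 0.00554523 = 0.018255
Relative intensity = 0.018255 / 0.458775 × 100 = 4.0

4.0%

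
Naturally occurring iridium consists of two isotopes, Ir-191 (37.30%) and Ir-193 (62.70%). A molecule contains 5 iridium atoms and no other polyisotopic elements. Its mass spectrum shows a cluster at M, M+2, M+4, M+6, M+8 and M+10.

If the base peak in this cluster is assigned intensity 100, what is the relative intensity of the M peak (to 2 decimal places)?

2.11

(0.3730 + 0.6270)^5 gives M 0.0072, M+2 0.0607, M+4 0.2040, M+6 0.3429, M+8 0.2882, M+10 0.0969; the largest is M+6.
P(M+6) = C(5,3) × 0.3730^2 × 0.6270^3 = 10 × 0.139129 × 0.24649188 = 0.342942 (base)
P(M) = C(5,0) × 0.3730^5 × 0.6270^0 = 1 × 0.00722012 × 1.0000 = 0.007220
Relative intensity = 0.007220 / 0.342942 × 100 = 2.11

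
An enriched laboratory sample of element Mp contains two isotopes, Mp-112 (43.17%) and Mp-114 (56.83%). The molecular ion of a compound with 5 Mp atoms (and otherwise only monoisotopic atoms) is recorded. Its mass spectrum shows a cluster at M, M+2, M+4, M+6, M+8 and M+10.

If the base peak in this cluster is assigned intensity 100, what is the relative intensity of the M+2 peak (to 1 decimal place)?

Term probabilities: M 0.0150, M+2 0.0987, M+4 0.2598, M+6 0.3421, M+8 0.2251, M+10 0.0593. Base peak = M+6.
P(M+6) = C(5,3) × 0.4317^2 × 0.5683^3 = 10 × 0.18636489 × 0.18354095 = 0.342056 (base)
P(M+2) = C(5,1) × 0.4317^4 × 0.5683^1 = 5 × 0.03473187 × 0.5683 = 0.098691
Relative intensity = 0.098691 / 0.342056 × 100 = 28.9

28.9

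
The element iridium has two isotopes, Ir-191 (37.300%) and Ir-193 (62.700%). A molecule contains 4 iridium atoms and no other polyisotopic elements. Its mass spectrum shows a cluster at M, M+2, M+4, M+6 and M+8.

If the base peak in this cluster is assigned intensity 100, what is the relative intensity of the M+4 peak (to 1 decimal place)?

89.2

Term probabilities: M 0.0194, M+2 0.1302, M+4 0.3282, M+6 0.3678, M+8 0.1546. Base peak = M+6.
P(M+6) = C(4,3) × 0.37300^1 × 0.62700^3 = 4 × 0.3730 × 0.24649188 = 0.367766 (base)
P(M+4) = C(4,2) × 0.37300^2 × 0.62700^2 = 6 × 0.139129 × 0.393129 = 0.328174
Relative intensity = 0.328174 / 0.367766 × 100 = 89.2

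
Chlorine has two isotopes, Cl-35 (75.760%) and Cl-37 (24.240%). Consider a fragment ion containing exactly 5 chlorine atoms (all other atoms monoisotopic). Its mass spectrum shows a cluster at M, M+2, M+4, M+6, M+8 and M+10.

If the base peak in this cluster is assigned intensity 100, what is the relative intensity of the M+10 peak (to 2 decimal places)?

Binomial terms of (0.75760 + 0.24240)^5: M 0.2496, M+2 0.3993, M+4 0.2555, M+6 0.0817, M+8 0.0131, M+10 0.0008 → M+2 is the base peak.
P(M+2) = C(5,1) × 0.75760^4 × 0.24240^1 = 5 × 0.32942751 × 0.2424 = 0.399266 (base)
P(M+10) = C(5,5) × 0.75760^0 × 0.24240^5 = 1 × 1.0000 × 0.00083688 = 0.000837
Relative intensity = 0.000837 / 0.399266 × 100 = 0.21

0.21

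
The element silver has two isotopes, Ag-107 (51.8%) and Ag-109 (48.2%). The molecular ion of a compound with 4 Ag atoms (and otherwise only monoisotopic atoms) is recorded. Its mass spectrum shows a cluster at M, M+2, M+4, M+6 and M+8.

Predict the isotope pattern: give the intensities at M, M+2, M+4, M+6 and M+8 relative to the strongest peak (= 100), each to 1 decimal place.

The 4 Ag atoms are independent, so intensities follow the terms of (0.518 + 0.482)^4.
P(M) = 0.518^4 = 0.071998
P(M+2) = 4 × 0.518^3 × 0.482^1 = 0.267976
P(M+4) = 6 × 0.518^2 × 0.482^2 = 0.374029
P(M+6) = 4 × 0.518^1 × 0.482^3 = 0.232023
P(M+8) = 0.482^4 = 0.053974
The M+4 peak is largest (0.374029); scaling to 100 gives 19.2 : 71.6 : 100.0 : 62.0 : 14.4.

19.2 : 71.6 : 100.0 : 62.0 : 14.4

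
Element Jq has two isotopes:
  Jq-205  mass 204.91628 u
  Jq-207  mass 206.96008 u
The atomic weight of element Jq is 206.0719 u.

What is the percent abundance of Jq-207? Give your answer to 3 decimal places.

Writing the weighted mean with unknown fraction x of Jq-205:
204.91628·x + 206.96008·(1 − x) = 206.0719
(204.91628 − 206.96008)·x = 206.0719 − 206.96008
x = -0.88818 / -2.04380 = 0.43457 → 43.457% Jq-205, 56.543% Jq-207.

56.543%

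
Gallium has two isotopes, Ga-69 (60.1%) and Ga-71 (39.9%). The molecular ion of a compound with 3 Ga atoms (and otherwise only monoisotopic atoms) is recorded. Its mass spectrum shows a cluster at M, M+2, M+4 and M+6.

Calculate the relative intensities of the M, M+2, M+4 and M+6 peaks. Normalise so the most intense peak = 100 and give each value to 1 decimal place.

50.2 : 100.0 : 66.4 : 14.7

Each Ga atom is independently Ga-69 (p = 0.601) or Ga-71 (q = 0.399); the cluster is the binomial expansion (p + q)^3.
P(M) = 0.601^3 = 0.217082
P(M+2) = 3 × 0.601^2 × 0.399^1 = 0.432358
P(M+4) = 3 × 0.601^1 × 0.399^2 = 0.287039
P(M+6) = 0.399^3 = 0.063521
The M+2 peak is largest (0.432358); scaling to 100 gives 50.2 : 100.0 : 66.4 : 14.7.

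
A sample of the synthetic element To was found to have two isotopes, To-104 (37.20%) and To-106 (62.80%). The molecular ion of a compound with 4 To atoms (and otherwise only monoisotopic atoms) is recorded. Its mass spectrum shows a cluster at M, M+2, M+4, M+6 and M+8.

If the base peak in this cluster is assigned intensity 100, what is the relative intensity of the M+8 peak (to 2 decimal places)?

42.20

Binomial terms of (0.3720 + 0.6280)^4: M 0.0192, M+2 0.1293, M+4 0.3275, M+6 0.3685, M+8 0.1555 → M+6 is the base peak.
P(M+6) = C(4,3) × 0.3720^1 × 0.6280^3 = 4 × 0.3720 × 0.24767315 = 0.368538 (base)
P(M+8) = C(4,4) × 0.3720^0 × 0.6280^4 = 1 × 1.0000 × 0.15553874 = 0.155539
Relative intensity = 0.155539 / 0.368538 × 100 = 42.20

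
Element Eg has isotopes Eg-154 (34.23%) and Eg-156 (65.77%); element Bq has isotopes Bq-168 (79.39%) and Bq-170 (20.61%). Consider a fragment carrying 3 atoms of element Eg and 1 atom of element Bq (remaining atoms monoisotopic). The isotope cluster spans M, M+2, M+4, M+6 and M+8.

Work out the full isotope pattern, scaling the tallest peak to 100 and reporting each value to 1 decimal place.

Element Eg pattern (n=3): 0.04010705 : 0.23118673 : 0.4442054 : 0.28450082
Element Bq pattern (n=1): 0.7939 : 0.2061
Convolve the two distributions (both contribute in 2-u steps):
  M: 0.04010705×0.7939 = 0.031841
  M+2: 0.04010705×0.2061 + 0.23118673×0.7939 = 0.191805
  M+4: 0.23118673×0.2061 + 0.4442054×0.7939 = 0.400302
  M+6: 0.4442054×0.2061 + 0.28450082×0.7939 = 0.317416
  M+8: 0.28450082×0.2061 = 0.058636
Scale to base peak (0.400302) = 100: 8.0 : 47.9 : 100.0 : 79.3 : 14.6

8.0 : 47.9 : 100.0 : 79.3 : 14.6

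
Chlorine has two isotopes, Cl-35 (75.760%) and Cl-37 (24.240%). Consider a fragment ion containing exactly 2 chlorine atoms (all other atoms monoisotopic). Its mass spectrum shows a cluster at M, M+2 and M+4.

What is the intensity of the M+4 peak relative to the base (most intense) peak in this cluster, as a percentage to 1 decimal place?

(0.75760 + 0.24240)^2 gives M 0.5740, M+2 0.3673, M+4 0.0588; the largest is M.
P(M) = C(2,0) × 0.75760^2 × 0.24240^0 = 1 × 0.57395776 × 1.0000 = 0.573958 (base)
P(M+4) = C(2,2) × 0.75760^0 × 0.24240^2 = 1 × 1.0000 × 0.05875776 = 0.058758
Relative intensity = 0.058758 / 0.573958 × 100 = 10.2

10.2%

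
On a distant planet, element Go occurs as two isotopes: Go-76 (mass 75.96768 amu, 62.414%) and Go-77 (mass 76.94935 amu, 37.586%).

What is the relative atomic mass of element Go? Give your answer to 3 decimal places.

The abundance-weighted mean is 0.62414 × 75.96768 + 0.37586 × 76.94935
= 47.414468 + 28.922183 = 76.336651 amu

76.337 amu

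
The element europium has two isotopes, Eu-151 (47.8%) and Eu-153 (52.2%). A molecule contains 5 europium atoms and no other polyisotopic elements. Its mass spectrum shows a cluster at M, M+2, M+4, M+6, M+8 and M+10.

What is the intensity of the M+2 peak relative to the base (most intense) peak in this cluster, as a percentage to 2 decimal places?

Binomial terms of (0.478 + 0.522)^5: M 0.0250, M+2 0.1363, M+4 0.2976, M+6 0.3250, M+8 0.1775, M+10 0.0388 → M+6 is the base peak.
P(M+6) = C(5,3) × 0.478^2 × 0.522^3 = 10 × 0.228484 × 0.14223665 = 0.324988 (base)
P(M+2) = C(5,1) × 0.478^4 × 0.522^1 = 5 × 0.05220494 × 0.5220 = 0.136255
Relative intensity = 0.136255 / 0.324988 × 100 = 41.93

41.93%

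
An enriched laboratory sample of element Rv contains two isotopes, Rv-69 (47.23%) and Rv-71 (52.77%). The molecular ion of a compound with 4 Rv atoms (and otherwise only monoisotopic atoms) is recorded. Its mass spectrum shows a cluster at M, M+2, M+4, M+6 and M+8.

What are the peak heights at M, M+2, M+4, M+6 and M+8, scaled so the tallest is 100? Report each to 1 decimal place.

Each Rv atom is independently Rv-69 (p = 0.4723) or Rv-71 (q = 0.5277); the cluster is the binomial expansion (p + q)^4.
P(M) = 0.4723^4 = 0.049759
P(M+2) = 4 × 0.4723^3 × 0.5277^1 = 0.222383
P(M+4) = 6 × 0.4723^2 × 0.5277^2 = 0.372702
P(M+6) = 4 × 0.4723^1 × 0.5277^3 = 0.277613
P(M+8) = 0.5277^4 = 0.077544
The M+4 peak is largest (0.372702); scaling to 100 gives 13.4 : 59.7 : 100.0 : 74.5 : 20.8.

13.4 : 59.7 : 100.0 : 74.5 : 20.8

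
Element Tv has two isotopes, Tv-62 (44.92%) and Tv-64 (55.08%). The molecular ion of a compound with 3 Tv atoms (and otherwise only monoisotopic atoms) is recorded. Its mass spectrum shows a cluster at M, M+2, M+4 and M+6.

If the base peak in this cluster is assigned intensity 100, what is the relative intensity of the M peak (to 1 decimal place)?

Term probabilities: M 0.0906, M+2 0.3334, M+4 0.4088, M+6 0.1671. Base peak = M+4.
P(M+4) = C(3,2) × 0.4492^1 × 0.5508^2 = 3 × 0.4492 × 0.30338064 = 0.408836 (base)
P(M) = C(3,0) × 0.4492^3 × 0.5508^0 = 1 × 0.09063986 × 1.0000 = 0.090640
Relative intensity = 0.090640 / 0.408836 × 100 = 22.2

22.2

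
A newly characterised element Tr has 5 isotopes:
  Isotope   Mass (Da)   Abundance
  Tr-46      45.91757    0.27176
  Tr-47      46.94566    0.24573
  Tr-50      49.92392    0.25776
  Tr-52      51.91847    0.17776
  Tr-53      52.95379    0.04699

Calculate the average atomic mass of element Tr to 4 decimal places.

Weight each isotope mass by its fractional abundance: 0.27176 × 45.91757 + 0.24573 × 46.94566 + 0.25776 × 49.92392 + 0.17776 × 51.91847 + 0.04699 × 52.95379
= 12.478559 + 11.535957 + 12.868390 + 9.229027 + 2.488299 = 48.600232 Da

48.6002 Da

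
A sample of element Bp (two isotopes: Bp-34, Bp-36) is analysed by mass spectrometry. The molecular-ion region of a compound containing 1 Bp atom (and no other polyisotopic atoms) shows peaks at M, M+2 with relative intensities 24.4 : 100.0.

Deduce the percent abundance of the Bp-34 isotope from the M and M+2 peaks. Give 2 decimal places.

If p is the fraction of Bp that is Bp-34, then I(M+2)/I(M) = [C(1,1)·p^0·(1−p)] / p^1 = 1·(1−p)/p = 100.0/24.4 = 4.0984
(1−p)/p = 4.0984/1 = 4.0984  ⇒  p = 1/(1 + 4.0984) = 0.1961
Bp-34: 19.61%, Bp-36: 80.39%.

19.61%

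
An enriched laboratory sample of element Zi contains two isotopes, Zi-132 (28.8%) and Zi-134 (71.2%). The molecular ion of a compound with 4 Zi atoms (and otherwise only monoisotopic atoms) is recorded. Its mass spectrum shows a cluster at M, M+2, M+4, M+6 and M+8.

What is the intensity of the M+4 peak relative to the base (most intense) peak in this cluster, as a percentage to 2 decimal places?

60.67%

Term probabilities: M 0.0069, M+2 0.0680, M+4 0.2523, M+6 0.4158, M+8 0.2570. Base peak = M+6.
P(M+6) = C(4,3) × 0.288^1 × 0.712^3 = 4 × 0.2880 × 0.36094413 = 0.415808 (base)
P(M+4) = C(4,2) × 0.288^2 × 0.712^2 = 6 × 0.082944 × 0.506944 = 0.252288
Relative intensity = 0.252288 / 0.415808 × 100 = 60.67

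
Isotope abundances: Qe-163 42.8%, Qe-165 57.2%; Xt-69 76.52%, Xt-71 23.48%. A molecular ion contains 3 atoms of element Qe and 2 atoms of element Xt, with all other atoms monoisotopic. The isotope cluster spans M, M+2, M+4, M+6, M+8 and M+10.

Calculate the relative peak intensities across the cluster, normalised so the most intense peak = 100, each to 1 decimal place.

Element Qe pattern (n=3): 0.07840275 : 0.31434374 : 0.42010426 : 0.18714925
Element Xt pattern (n=2): 0.58553104 : 0.35933792 : 0.05513104
Convolve the two distributions (both contribute in 2-u steps):
  M: 0.07840275×0.58553104 = 0.045907
  M+2: 0.07840275×0.35933792 + 0.31434374×0.58553104 = 0.212231
  M+4: 0.07840275×0.05513104 + 0.31434374×0.35933792 + 0.42010426×0.58553104 = 0.363262
  M+6: 0.31434374×0.05513104 + 0.42010426×0.35933792 + 0.18714925×0.58553104 = 0.277871
  M+8: 0.42010426×0.05513104 + 0.18714925×0.35933792 = 0.090411
  M+10: 0.18714925×0.05513104 = 0.010318
Scale to base peak (0.363262) = 100: 12.6 : 58.4 : 100.0 : 76.5 : 24.9 : 2.8

12.6 : 58.4 : 100.0 : 76.5 : 24.9 : 2.8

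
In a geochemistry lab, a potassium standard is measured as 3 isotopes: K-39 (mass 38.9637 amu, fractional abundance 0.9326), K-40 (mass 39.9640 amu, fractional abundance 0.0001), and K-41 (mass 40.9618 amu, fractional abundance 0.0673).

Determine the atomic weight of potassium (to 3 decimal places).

39.098 amu

Ar = Σ fᵢ·mᵢ = 0.9326 × 38.9637 + 0.0001 × 39.9640 + 0.0673 × 40.9618
= 36.33755 + 0.00400 + 2.75673 = 39.09828 amu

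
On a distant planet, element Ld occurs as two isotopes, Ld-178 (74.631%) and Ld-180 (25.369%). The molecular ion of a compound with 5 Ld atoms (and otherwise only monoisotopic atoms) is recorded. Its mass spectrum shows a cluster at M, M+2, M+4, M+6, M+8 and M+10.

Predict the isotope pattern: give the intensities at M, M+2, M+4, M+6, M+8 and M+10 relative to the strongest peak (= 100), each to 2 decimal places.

Each Ld atom is independently Ld-178 (p = 0.74631) or Ld-180 (q = 0.25369); the cluster is the binomial expansion (p + q)^5.
P(M) = 0.74631^5 = 0.231524
P(M+2) = 5 × 0.74631^4 × 0.25369^1 = 0.393505
P(M+4) = 10 × 0.74631^3 × 0.25369^2 = 0.267525
P(M+6) = 10 × 0.74631^2 × 0.25369^3 = 0.090939
P(M+8) = 5 × 0.74631^1 × 0.25369^4 = 0.015456
P(M+10) = 0.25369^5 = 0.001051
The M+2 peak is largest (0.393505); scaling to 100 gives 58.84 : 100.00 : 67.99 : 23.11 : 3.93 : 0.27.

58.84 : 100.00 : 67.99 : 23.11 : 3.93 : 0.27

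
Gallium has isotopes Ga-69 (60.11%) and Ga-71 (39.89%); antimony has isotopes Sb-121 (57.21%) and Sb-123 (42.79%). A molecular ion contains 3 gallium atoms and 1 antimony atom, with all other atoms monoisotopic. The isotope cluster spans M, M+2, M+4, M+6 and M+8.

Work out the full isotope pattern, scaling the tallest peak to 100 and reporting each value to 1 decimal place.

35.6 : 97.5 : 100.0 : 45.6 : 7.8

Gallium pattern (n=3): 0.21719018 : 0.43239309 : 0.28694328 : 0.06347345
Antimony pattern (n=1): 0.5721 : 0.4279
Convolve the two distributions (both contribute in 2-u steps):
  M: 0.21719018×0.5721 = 0.124255
  M+2: 0.21719018×0.4279 + 0.43239309×0.5721 = 0.340308
  M+4: 0.43239309×0.4279 + 0.28694328×0.5721 = 0.349181
  M+6: 0.28694328×0.4279 + 0.06347345×0.5721 = 0.159096
  M+8: 0.06347345×0.4279 = 0.027160
Scale to base peak (0.349181) = 100: 35.6 : 97.5 : 100.0 : 45.6 : 7.8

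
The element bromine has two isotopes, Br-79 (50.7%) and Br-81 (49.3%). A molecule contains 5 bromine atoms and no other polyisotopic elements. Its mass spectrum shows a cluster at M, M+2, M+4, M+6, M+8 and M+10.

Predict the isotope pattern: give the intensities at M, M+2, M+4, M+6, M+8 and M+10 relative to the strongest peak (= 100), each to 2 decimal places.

Expanding (0.507 + 0.493)^5:
P(M) = 0.507^5 = 0.033500
P(M+2) = 5 × 0.507^4 × 0.493^1 = 0.162873
P(M+4) = 10 × 0.507^3 × 0.493^2 = 0.316751
P(M+6) = 10 × 0.507^2 × 0.493^3 = 0.308004
P(M+8) = 5 × 0.507^1 × 0.493^4 = 0.149750
P(M+10) = 0.493^5 = 0.029123
The M+4 peak is largest (0.316751); scaling to 100 gives 10.58 : 51.42 : 100.00 : 97.24 : 47.28 : 9.19.

10.58 : 51.42 : 100.00 : 97.24 : 47.28 : 9.19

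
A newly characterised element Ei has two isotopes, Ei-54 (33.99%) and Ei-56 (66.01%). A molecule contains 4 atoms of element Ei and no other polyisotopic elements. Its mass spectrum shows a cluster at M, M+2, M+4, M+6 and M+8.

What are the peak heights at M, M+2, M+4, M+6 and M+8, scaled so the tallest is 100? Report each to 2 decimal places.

3.41 : 26.51 : 77.24 : 100.00 : 48.55

Each Ei atom is independently Ei-54 (p = 0.3399) or Ei-56 (q = 0.6601); the cluster is the binomial expansion (p + q)^4.
P(M) = 0.3399^4 = 0.013348
P(M+2) = 4 × 0.3399^3 × 0.6601^1 = 0.103687
P(M+4) = 6 × 0.3399^2 × 0.6601^2 = 0.302046
P(M+6) = 4 × 0.3399^1 × 0.6601^3 = 0.391057
P(M+8) = 0.6601^4 = 0.189862
The M+6 peak is largest (0.391057); scaling to 100 gives 3.41 : 26.51 : 77.24 : 100.00 : 48.55.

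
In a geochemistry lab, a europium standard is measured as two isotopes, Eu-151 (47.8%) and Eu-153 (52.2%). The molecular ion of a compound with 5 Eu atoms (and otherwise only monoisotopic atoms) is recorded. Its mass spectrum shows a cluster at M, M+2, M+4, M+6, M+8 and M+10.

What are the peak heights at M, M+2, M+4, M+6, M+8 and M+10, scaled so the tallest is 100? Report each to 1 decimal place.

Each Eu atom is independently Eu-151 (p = 0.478) or Eu-153 (q = 0.522); the cluster is the binomial expansion (p + q)^5.
P(M) = 0.478^5 = 0.024954
P(M+2) = 5 × 0.478^4 × 0.522^1 = 0.136255
P(M+4) = 10 × 0.478^3 × 0.522^2 = 0.297594
P(M+6) = 10 × 0.478^2 × 0.522^3 = 0.324988
P(M+8) = 5 × 0.478^1 × 0.522^4 = 0.177452
P(M+10) = 0.522^5 = 0.038757
The M+6 peak is largest (0.324988); scaling to 100 gives 7.7 : 41.9 : 91.6 : 100.0 : 54.6 : 11.9.

7.7 : 41.9 : 91.6 : 100.0 : 54.6 : 11.9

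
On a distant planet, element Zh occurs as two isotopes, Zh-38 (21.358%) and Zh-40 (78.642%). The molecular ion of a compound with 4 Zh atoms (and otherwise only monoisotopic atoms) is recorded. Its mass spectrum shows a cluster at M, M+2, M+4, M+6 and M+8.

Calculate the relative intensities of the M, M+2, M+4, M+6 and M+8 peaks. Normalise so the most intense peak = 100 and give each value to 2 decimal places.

0.50 : 7.38 : 40.74 : 100.00 : 92.05

Each Zh atom is independently Zh-38 (p = 0.21358) or Zh-40 (q = 0.78642); the cluster is the binomial expansion (p + q)^4.
P(M) = 0.21358^4 = 0.002081
P(M+2) = 4 × 0.21358^3 × 0.78642^1 = 0.030648
P(M+4) = 6 × 0.21358^2 × 0.78642^2 = 0.169271
P(M+6) = 4 × 0.21358^1 × 0.78642^3 = 0.415513
P(M+8) = 0.78642^4 = 0.382488
The M+6 peak is largest (0.415513); scaling to 100 gives 0.50 : 7.38 : 40.74 : 100.00 : 92.05.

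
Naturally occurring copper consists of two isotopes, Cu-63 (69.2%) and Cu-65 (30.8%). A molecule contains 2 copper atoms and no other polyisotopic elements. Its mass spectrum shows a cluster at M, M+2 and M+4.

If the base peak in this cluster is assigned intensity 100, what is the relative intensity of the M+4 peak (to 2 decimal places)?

19.81

Term probabilities: M 0.4789, M+2 0.4263, M+4 0.0949. Base peak = M.
P(M) = C(2,0) × 0.692^2 × 0.308^0 = 1 × 0.478864 × 1.0000 = 0.478864 (base)
P(M+4) = C(2,2) × 0.692^0 × 0.308^2 = 1 × 1.0000 × 0.094864 = 0.094864
Relative intensity = 0.094864 / 0.478864 × 100 = 19.81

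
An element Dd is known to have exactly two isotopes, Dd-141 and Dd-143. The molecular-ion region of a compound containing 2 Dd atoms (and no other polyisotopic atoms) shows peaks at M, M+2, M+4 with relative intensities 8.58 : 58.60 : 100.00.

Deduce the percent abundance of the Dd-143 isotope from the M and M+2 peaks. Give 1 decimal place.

77.3%

Write p for the Dd-141 fraction. I(M+2)/I(M) = [C(2,1)·p^1·(1−p)] / p^2 = 2·(1−p)/p = 58.60/8.58 = 6.8298
(1−p)/p = 6.8298/2 = 3.4149  ⇒  p = 1/(1 + 3.4149) = 0.2265
Dd-141: 22.7%, Dd-143: 77.3%.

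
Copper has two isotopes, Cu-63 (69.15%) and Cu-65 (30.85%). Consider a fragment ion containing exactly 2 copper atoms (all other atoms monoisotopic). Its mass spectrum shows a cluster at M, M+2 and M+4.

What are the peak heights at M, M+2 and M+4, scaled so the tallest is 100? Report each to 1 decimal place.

100.0 : 89.2 : 19.9

Expanding (0.6915 + 0.3085)^2:
P(M) = 0.6915^2 = 0.478172
P(M+2) = 2 × 0.6915^1 × 0.3085^1 = 0.426656
P(M+4) = 0.3085^2 = 0.095172
The M peak is largest (0.478172); scaling to 100 gives 100.0 : 89.2 : 19.9.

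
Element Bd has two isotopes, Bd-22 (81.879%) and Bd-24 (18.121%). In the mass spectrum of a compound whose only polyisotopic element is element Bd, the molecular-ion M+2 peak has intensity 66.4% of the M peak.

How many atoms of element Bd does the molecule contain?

3

For n independent Bd atoms, I(M+2)/I(M) = n · (abundance Bd-24) / (abundance Bd-22) = n · 0.18121/0.81879.
n = 0.664 × 0.81879/0.18121 = 3.00 ≈ 3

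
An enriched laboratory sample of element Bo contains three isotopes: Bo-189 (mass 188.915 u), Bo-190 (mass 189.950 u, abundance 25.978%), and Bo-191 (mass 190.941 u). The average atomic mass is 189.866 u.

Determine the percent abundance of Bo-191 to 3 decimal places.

The remaining 74.022% is split between Bo-189 (fraction x) and Bo-191 (fraction 0.74022 − x).
Substituting: 188.915x + 190.941(0.74022 − x) = 140.520789
(188.915 − 190.941)x = -0.81755802  ⇒  x = 0.40353, y = 0.33669
Bo-189: 40.353%, Bo-191: 33.669%.

33.669%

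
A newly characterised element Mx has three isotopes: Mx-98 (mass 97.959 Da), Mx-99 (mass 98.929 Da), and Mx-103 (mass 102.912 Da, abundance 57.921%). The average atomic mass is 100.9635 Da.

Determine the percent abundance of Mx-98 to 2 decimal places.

The remaining 42.079% is split between Mx-98 (fraction x) and Mx-99 (fraction 0.42079 − x).
Substituting: 97.959x + 98.929(0.42079 − x) = 41.35584048
(97.959 − 98.929)x = -0.27249343  ⇒  x = 0.28092, y = 0.13987
Mx-98: 28.09%, Mx-99: 13.99%.

28.09%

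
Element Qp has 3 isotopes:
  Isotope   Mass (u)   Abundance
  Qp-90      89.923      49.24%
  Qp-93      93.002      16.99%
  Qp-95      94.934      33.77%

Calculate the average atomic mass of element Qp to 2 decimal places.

92.14 u

The abundance-weighted mean is 0.4924 × 89.923 + 0.1699 × 93.002 + 0.3377 × 94.934
= 44.2781 + 15.8010 + 32.0592 = 92.1383 u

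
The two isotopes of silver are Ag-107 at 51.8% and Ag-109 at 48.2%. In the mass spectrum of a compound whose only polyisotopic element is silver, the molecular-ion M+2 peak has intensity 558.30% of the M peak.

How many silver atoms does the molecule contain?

6

For n independent Ag atoms, I(M+2)/I(M) = n · (abundance Ag-109) / (abundance Ag-107) = n · 0.482/0.518.
n = 5.5830 × 0.518/0.482 = 6.00 ≈ 6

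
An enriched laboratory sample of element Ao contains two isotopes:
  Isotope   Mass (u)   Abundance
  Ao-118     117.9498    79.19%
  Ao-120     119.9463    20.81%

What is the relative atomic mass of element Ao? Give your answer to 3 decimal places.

Ar = Σ fᵢ·mᵢ = 0.7919 × 117.9498 + 0.2081 × 119.9463
= 93.40445 + 24.96083 = 118.36528 u

118.365 u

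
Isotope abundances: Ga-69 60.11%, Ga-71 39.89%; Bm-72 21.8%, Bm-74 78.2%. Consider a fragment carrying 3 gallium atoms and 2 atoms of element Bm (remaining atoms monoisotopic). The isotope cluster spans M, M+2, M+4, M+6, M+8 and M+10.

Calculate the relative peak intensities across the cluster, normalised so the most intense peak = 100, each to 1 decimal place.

2.8 : 25.9 : 80.5 : 100.0 : 54.0 : 10.6

Gallium pattern (n=3): 0.21719018 : 0.43239309 : 0.28694328 : 0.06347345
Element Bm pattern (n=2): 0.047524 : 0.340952 : 0.611524
Convolve the two distributions (both contribute in 2-u steps):
  M: 0.21719018×0.047524 = 0.010322
  M+2: 0.21719018×0.340952 + 0.43239309×0.047524 = 0.094600
  M+4: 0.21719018×0.611524 + 0.43239309×0.340952 + 0.28694328×0.047524 = 0.293879
  M+6: 0.43239309×0.611524 + 0.28694328×0.340952 + 0.06347345×0.047524 = 0.365269
  M+8: 0.28694328×0.611524 + 0.06347345×0.340952 = 0.197114
  M+10: 0.06347345×0.611524 = 0.038816
Scale to base peak (0.365269) = 100: 2.8 : 25.9 : 80.5 : 100.0 : 54.0 : 10.6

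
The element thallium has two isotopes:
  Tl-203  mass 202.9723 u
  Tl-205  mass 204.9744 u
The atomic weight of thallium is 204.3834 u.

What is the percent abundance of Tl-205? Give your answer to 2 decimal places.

70.48%

Let x be the fractional abundance of Tl-203; then Tl-205 has abundance 1 − x.
202.9723·x + 204.9744·(1 − x) = 204.3834
(202.9723 − 204.9744)·x = 204.3834 − 204.9744
x = -0.5910 / -2.0021 = 0.29519 → 29.52% Tl-203, 70.48% Tl-205.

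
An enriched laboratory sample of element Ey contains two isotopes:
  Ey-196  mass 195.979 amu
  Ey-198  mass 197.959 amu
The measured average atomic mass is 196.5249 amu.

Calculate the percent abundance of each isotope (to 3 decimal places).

Ey-196: 72.429%, Ey-198: 27.571%

Writing the weighted mean with unknown fraction x of Ey-196:
195.979·x + 197.959·(1 − x) = 196.5249
(195.979 − 197.959)·x = 196.5249 − 197.959
x = -1.4341 / -1.980 = 0.72429 → 72.429% Ey-196, 27.571% Ey-198.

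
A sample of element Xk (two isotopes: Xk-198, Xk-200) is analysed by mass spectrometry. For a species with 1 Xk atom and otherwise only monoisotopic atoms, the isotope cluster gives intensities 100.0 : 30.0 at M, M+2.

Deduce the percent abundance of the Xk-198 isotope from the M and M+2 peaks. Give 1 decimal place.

If p is the fraction of Xk that is Xk-198, then I(M+2)/I(M) = [C(1,1)·p^0·(1−p)] / p^1 = 1·(1−p)/p = 30.0/100.0 = 0.3000
(1−p)/p = 0.3000/1 = 0.3000  ⇒  p = 1/(1 + 0.3000) = 0.7692
Xk-198: 76.9%, Xk-200: 23.1%.

76.9%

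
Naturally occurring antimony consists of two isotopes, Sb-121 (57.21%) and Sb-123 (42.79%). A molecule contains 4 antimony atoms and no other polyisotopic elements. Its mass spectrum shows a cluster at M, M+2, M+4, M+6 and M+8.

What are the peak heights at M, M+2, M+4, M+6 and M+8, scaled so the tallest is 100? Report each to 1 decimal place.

Expanding (0.5721 + 0.4279)^4:
P(M) = 0.5721^4 = 0.107124
P(M+2) = 4 × 0.5721^3 × 0.4279^1 = 0.320493
P(M+4) = 6 × 0.5721^2 × 0.4279^2 = 0.359567
P(M+6) = 4 × 0.5721^1 × 0.4279^3 = 0.179291
P(M+8) = 0.4279^4 = 0.033525
The M+4 peak is largest (0.359567); scaling to 100 gives 29.8 : 89.1 : 100.0 : 49.9 : 9.3.

29.8 : 89.1 : 100.0 : 49.9 : 9.3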